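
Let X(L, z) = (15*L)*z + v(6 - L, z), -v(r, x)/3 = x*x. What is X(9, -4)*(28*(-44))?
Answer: 724416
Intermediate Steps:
v(r, x) = -3*x² (v(r, x) = -3*x*x = -3*x²)
X(L, z) = -3*z² + 15*L*z (X(L, z) = (15*L)*z - 3*z² = 15*L*z - 3*z² = -3*z² + 15*L*z)
X(9, -4)*(28*(-44)) = (3*(-4)*(-1*(-4) + 5*9))*(28*(-44)) = (3*(-4)*(4 + 45))*(-1232) = (3*(-4)*49)*(-1232) = -588*(-1232) = 724416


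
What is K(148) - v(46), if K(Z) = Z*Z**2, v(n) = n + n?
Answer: 3241700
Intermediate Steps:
v(n) = 2*n
K(Z) = Z**3
K(148) - v(46) = 148**3 - 2*46 = 3241792 - 1*92 = 3241792 - 92 = 3241700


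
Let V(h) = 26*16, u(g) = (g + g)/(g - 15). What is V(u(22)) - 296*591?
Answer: -174520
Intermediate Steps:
u(g) = 2*g/(-15 + g) (u(g) = (2*g)/(-15 + g) = 2*g/(-15 + g))
V(h) = 416
V(u(22)) - 296*591 = 416 - 296*591 = 416 - 174936 = -174520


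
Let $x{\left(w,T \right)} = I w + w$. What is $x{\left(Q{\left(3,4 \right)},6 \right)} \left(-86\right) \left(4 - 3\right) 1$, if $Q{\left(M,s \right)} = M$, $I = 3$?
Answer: $-1032$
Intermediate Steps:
$x{\left(w,T \right)} = 4 w$ ($x{\left(w,T \right)} = 3 w + w = 4 w$)
$x{\left(Q{\left(3,4 \right)},6 \right)} \left(-86\right) \left(4 - 3\right) 1 = 4 \cdot 3 \left(-86\right) \left(4 - 3\right) 1 = 12 \left(-86\right) 1 \cdot 1 = \left(-1032\right) 1 = -1032$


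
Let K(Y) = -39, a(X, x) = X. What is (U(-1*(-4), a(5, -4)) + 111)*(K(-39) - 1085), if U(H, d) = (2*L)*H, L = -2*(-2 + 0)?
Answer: -160732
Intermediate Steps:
L = 4 (L = -2*(-2) = 4)
U(H, d) = 8*H (U(H, d) = (2*4)*H = 8*H)
(U(-1*(-4), a(5, -4)) + 111)*(K(-39) - 1085) = (8*(-1*(-4)) + 111)*(-39 - 1085) = (8*4 + 111)*(-1124) = (32 + 111)*(-1124) = 143*(-1124) = -160732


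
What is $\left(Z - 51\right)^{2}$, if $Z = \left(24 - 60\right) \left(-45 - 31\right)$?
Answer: $7209225$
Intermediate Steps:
$Z = 2736$ ($Z = \left(-36\right) \left(-76\right) = 2736$)
$\left(Z - 51\right)^{2} = \left(2736 - 51\right)^{2} = 2685^{2} = 7209225$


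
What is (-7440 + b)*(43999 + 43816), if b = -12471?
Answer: -1748484465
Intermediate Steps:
(-7440 + b)*(43999 + 43816) = (-7440 - 12471)*(43999 + 43816) = -19911*87815 = -1748484465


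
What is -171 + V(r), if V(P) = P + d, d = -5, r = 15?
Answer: -161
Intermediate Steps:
V(P) = -5 + P (V(P) = P - 5 = -5 + P)
-171 + V(r) = -171 + (-5 + 15) = -171 + 10 = -161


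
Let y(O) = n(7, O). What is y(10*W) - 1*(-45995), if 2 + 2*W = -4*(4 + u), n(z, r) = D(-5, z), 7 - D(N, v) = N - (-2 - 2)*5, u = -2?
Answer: 45987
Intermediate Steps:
D(N, v) = -13 - N (D(N, v) = 7 - (N - (-2 - 2)*5) = 7 - (N - (-4)*5) = 7 - (N - 1*(-20)) = 7 - (N + 20) = 7 - (20 + N) = 7 + (-20 - N) = -13 - N)
n(z, r) = -8 (n(z, r) = -13 - 1*(-5) = -13 + 5 = -8)
W = -5 (W = -1 + (-4*(4 - 2))/2 = -1 + (-4*2)/2 = -1 + (1/2)*(-8) = -1 - 4 = -5)
y(O) = -8
y(10*W) - 1*(-45995) = -8 - 1*(-45995) = -8 + 45995 = 45987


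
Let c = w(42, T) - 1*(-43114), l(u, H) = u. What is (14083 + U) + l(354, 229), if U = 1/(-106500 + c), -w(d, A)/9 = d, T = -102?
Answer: 920560867/63764 ≈ 14437.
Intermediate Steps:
w(d, A) = -9*d
c = 42736 (c = -9*42 - 1*(-43114) = -378 + 43114 = 42736)
U = -1/63764 (U = 1/(-106500 + 42736) = 1/(-63764) = -1/63764 ≈ -1.5683e-5)
(14083 + U) + l(354, 229) = (14083 - 1/63764) + 354 = 897988411/63764 + 354 = 920560867/63764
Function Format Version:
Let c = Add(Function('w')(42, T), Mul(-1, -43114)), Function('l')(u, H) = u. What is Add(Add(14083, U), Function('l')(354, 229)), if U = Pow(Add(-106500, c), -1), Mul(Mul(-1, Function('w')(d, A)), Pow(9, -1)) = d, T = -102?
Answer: Rational(920560867, 63764) ≈ 14437.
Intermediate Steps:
Function('w')(d, A) = Mul(-9, d)
c = 42736 (c = Add(Mul(-9, 42), Mul(-1, -43114)) = Add(-378, 43114) = 42736)
U = Rational(-1, 63764) (U = Pow(Add(-106500, 42736), -1) = Pow(-63764, -1) = Rational(-1, 63764) ≈ -1.5683e-5)
Add(Add(14083, U), Function('l')(354, 229)) = Add(Add(14083, Rational(-1, 63764)), 354) = Add(Rational(897988411, 63764), 354) = Rational(920560867, 63764)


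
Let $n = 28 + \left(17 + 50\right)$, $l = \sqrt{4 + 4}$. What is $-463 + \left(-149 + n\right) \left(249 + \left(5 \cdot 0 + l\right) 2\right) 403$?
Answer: $-5419201 - 87048 \sqrt{2} \approx -5.5423 \cdot 10^{6}$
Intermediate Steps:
$l = 2 \sqrt{2}$ ($l = \sqrt{8} = 2 \sqrt{2} \approx 2.8284$)
$n = 95$ ($n = 28 + 67 = 95$)
$-463 + \left(-149 + n\right) \left(249 + \left(5 \cdot 0 + l\right) 2\right) 403 = -463 + \left(-149 + 95\right) \left(249 + \left(5 \cdot 0 + 2 \sqrt{2}\right) 2\right) 403 = -463 + - 54 \left(249 + \left(0 + 2 \sqrt{2}\right) 2\right) 403 = -463 + - 54 \left(249 + 2 \sqrt{2} \cdot 2\right) 403 = -463 + - 54 \left(249 + 4 \sqrt{2}\right) 403 = -463 + \left(-13446 - 216 \sqrt{2}\right) 403 = -463 - \left(5418738 + 87048 \sqrt{2}\right) = -5419201 - 87048 \sqrt{2}$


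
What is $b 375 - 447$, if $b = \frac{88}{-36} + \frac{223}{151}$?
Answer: $- \frac{366866}{453} \approx -809.86$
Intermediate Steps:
$b = - \frac{1315}{1359}$ ($b = 88 \left(- \frac{1}{36}\right) + 223 \cdot \frac{1}{151} = - \frac{22}{9} + \frac{223}{151} = - \frac{1315}{1359} \approx -0.96762$)
$b 375 - 447 = \left(- \frac{1315}{1359}\right) 375 - 447 = - \frac{164375}{453} - 447 = - \frac{366866}{453}$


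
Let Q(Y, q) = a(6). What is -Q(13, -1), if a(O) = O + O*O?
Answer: -42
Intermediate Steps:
a(O) = O + O**2
Q(Y, q) = 42 (Q(Y, q) = 6*(1 + 6) = 6*7 = 42)
-Q(13, -1) = -1*42 = -42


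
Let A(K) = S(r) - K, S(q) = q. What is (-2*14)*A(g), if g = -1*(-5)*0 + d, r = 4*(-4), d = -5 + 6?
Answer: 476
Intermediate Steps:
d = 1
r = -16
g = 1 (g = -1*(-5)*0 + 1 = 5*0 + 1 = 0 + 1 = 1)
A(K) = -16 - K
(-2*14)*A(g) = (-2*14)*(-16 - 1*1) = -28*(-16 - 1) = -28*(-17) = 476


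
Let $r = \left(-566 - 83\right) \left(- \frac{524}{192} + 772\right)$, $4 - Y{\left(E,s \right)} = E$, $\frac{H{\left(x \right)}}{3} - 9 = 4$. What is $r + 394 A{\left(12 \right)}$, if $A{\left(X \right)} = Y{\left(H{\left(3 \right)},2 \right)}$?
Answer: $- \frac{24626245}{48} \approx -5.1305 \cdot 10^{5}$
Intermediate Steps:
$H{\left(x \right)} = 39$ ($H{\left(x \right)} = 27 + 3 \cdot 4 = 27 + 12 = 39$)
$Y{\left(E,s \right)} = 4 - E$
$r = - \frac{23964325}{48}$ ($r = - 649 \left(\left(-524\right) \frac{1}{192} + 772\right) = - 649 \left(- \frac{131}{48} + 772\right) = \left(-649\right) \frac{36925}{48} = - \frac{23964325}{48} \approx -4.9926 \cdot 10^{5}$)
$A{\left(X \right)} = -35$ ($A{\left(X \right)} = 4 - 39 = -35$)
$r + 394 A{\left(12 \right)} = - \frac{23964325}{48} + 394 \left(-35\right) = - \frac{23964325}{48} - 13790 = - \frac{24626245}{48}$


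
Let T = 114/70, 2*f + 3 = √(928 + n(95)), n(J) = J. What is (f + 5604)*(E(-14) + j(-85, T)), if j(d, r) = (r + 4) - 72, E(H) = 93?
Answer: 1044306/7 + 466*√1023/35 ≈ 1.4961e+5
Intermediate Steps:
f = -3/2 + √1023/2 (f = -3/2 + √(928 + 95)/2 = -3/2 + √1023/2 ≈ 14.492)
T = 57/35 (T = 114*(1/70) = 57/35 ≈ 1.6286)
j(d, r) = -68 + r (j(d, r) = (4 + r) - 72 = -68 + r)
(f + 5604)*(E(-14) + j(-85, T)) = ((-3/2 + √1023/2) + 5604)*(93 + (-68 + 57/35)) = (11205/2 + √1023/2)*(93 - 2323/35) = (11205/2 + √1023/2)*(932/35) = 1044306/7 + 466*√1023/35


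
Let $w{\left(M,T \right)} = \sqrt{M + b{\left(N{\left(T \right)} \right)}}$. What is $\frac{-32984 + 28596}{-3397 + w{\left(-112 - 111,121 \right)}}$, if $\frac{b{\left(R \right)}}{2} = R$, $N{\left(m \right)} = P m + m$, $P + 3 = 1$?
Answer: $\frac{7453018}{5770037} + \frac{2194 i \sqrt{465}}{5770037} \approx 1.2917 + 0.0081994 i$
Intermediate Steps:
$P = -2$ ($P = -3 + 1 = -2$)
$N{\left(m \right)} = - m$ ($N{\left(m \right)} = - 2 m + m = - m$)
$b{\left(R \right)} = 2 R$
$w{\left(M,T \right)} = \sqrt{M - 2 T}$ ($w{\left(M,T \right)} = \sqrt{M + 2 \left(- T\right)} = \sqrt{M - 2 T}$)
$\frac{-32984 + 28596}{-3397 + w{\left(-112 - 111,121 \right)}} = \frac{-32984 + 28596}{-3397 + \sqrt{\left(-112 - 111\right) - 242}} = - \frac{4388}{-3397 + \sqrt{-223 - 242}} = - \frac{4388}{-3397 + \sqrt{-465}} = - \frac{4388}{-3397 + i \sqrt{465}}$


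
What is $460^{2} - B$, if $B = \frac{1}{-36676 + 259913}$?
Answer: $\frac{47236949199}{223237} \approx 2.116 \cdot 10^{5}$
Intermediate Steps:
$B = \frac{1}{223237} \approx 4.4795 \cdot 10^{-6}$
$460^{2} - B = 460^{2} - \frac{1}{223237} = 211600 - \frac{1}{223237} = \frac{47236949199}{223237}$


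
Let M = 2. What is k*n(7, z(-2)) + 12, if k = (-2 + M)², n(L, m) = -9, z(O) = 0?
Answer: 12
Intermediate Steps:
k = 0 (k = (-2 + 2)² = 0² = 0)
k*n(7, z(-2)) + 12 = 0*(-9) + 12 = 0 + 12 = 12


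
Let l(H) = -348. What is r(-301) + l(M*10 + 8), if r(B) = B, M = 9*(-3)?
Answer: -649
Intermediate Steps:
M = -27
r(-301) + l(M*10 + 8) = -301 - 348 = -649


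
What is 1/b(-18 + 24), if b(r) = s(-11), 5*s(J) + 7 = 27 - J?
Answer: 5/31 ≈ 0.16129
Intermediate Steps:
s(J) = 4 - J/5 (s(J) = -7/5 + (27 - J)/5 = -7/5 + (27/5 - J/5) = 4 - J/5)
b(r) = 31/5 (b(r) = 4 - 1/5*(-11) = 4 + 11/5 = 31/5)
1/b(-18 + 24) = 1/(31/5) = 5/31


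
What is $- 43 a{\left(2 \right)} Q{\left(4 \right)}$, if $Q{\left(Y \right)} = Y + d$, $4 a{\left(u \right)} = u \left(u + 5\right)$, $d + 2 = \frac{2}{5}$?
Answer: $- \frac{1806}{5} \approx -361.2$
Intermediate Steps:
$d = - \frac{8}{5}$ ($d = -2 + \frac{2}{5} = - \frac{8}{5} \approx -1.6$)
$a{\left(u \right)} = \frac{u \left(5 + u\right)}{4}$ ($a{\left(u \right)} = \frac{u \left(u + 5\right)}{4} = \frac{u \left(5 + u\right)}{4}$)
$Q{\left(Y \right)} = - \frac{8}{5} + Y$ ($Q{\left(Y \right)} = Y - \frac{8}{5} = - \frac{8}{5} + Y$)
$- 43 a{\left(2 \right)} Q{\left(4 \right)} = - 43 \cdot \frac{1}{4} \cdot 2 \left(5 + 2\right) \left(- \frac{8}{5} + 4\right) = - 43 \cdot \frac{1}{4} \cdot 2 \cdot 7 \cdot \frac{12}{5} = \left(-43\right) \frac{7}{2} \cdot \frac{12}{5} = \left(- \frac{301}{2}\right) \frac{12}{5} = - \frac{1806}{5}$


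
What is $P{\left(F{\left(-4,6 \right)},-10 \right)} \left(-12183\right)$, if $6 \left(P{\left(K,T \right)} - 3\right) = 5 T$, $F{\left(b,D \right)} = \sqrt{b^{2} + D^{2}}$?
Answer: $64976$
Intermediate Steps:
$F{\left(b,D \right)} = \sqrt{D^{2} + b^{2}}$
$P{\left(K,T \right)} = 3 + \frac{5 T}{6}$
$P{\left(F{\left(-4,6 \right)},-10 \right)} \left(-12183\right) = \left(3 + \frac{5}{6} \left(-10\right)\right) \left(-12183\right) = \left(3 - \frac{25}{3}\right) \left(-12183\right) = \left(- \frac{16}{3}\right) \left(-12183\right) = 64976$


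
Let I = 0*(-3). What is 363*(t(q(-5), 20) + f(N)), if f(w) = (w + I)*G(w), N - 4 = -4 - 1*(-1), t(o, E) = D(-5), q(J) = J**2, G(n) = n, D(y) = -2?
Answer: -363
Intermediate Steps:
t(o, E) = -2
I = 0
N = 1 (N = 4 + (-4 - 1*(-1)) = 4 + (-4 + 1) = 4 - 3 = 1)
f(w) = w**2 (f(w) = (w + 0)*w = w*w = w**2)
363*(t(q(-5), 20) + f(N)) = 363*(-2 + 1**2) = 363*(-2 + 1) = 363*(-1) = -363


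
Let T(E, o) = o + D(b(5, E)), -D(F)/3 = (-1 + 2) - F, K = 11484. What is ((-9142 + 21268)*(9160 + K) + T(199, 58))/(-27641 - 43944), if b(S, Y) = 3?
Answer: -250329208/71585 ≈ -3496.9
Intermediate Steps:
D(F) = -3 + 3*F (D(F) = -3*((-1 + 2) - F) = -3*(1 - F) = -3 + 3*F)
T(E, o) = 6 + o (T(E, o) = o + (-3 + 3*3) = o + (-3 + 9) = o + 6 = 6 + o)
((-9142 + 21268)*(9160 + K) + T(199, 58))/(-27641 - 43944) = ((-9142 + 21268)*(9160 + 11484) + (6 + 58))/(-27641 - 43944) = (12126*20644 + 64)/(-71585) = (250329144 + 64)*(-1/71585) = 250329208*(-1/71585) = -250329208/71585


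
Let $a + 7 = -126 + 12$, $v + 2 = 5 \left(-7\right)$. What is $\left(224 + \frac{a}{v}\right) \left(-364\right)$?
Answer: $- \frac{3060876}{37} \approx -82726.0$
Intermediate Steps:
$v = -37$ ($v = -2 + 5 \left(-7\right) = -2 - 35 = -37$)
$a = -121$ ($a = -7 + \left(-126 + 12\right) = -7 - 114 = -121$)
$\left(224 + \frac{a}{v}\right) \left(-364\right) = \left(224 - \frac{121}{-37}\right) \left(-364\right) = \left(224 - - \frac{121}{37}\right) \left(-364\right) = \left(224 + \frac{121}{37}\right) \left(-364\right) = \frac{8409}{37} \left(-364\right) = - \frac{3060876}{37}$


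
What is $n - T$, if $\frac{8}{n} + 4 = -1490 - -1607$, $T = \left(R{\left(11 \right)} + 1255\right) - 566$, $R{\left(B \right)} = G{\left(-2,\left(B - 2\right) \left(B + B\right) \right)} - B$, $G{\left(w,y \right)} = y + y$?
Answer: $- \frac{121354}{113} \approx -1073.9$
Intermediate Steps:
$G{\left(w,y \right)} = 2 y$
$R{\left(B \right)} = - B + 4 B \left(-2 + B\right)$ ($R{\left(B \right)} = 2 \left(B - 2\right) \left(B + B\right) - B = 2 \left(-2 + B\right) 2 B - B = 2 \cdot 2 B \left(-2 + B\right) - B = 4 B \left(-2 + B\right) - B = - B + 4 B \left(-2 + B\right)$)
$T = 1074$ ($T = \left(11 \left(-9 + 4 \cdot 11\right) + 1255\right) - 566 = \left(11 \left(-9 + 44\right) + 1255\right) - 566 = \left(11 \cdot 35 + 1255\right) - 566 = \left(385 + 1255\right) - 566 = 1640 - 566 = 1074$)
$n = \frac{8}{113}$ ($n = \frac{8}{-4 - -117} = \frac{8}{-4 + \left(-1490 + 1607\right)} = \frac{8}{-4 + 117} = \frac{8}{113} \approx 0.070796$)
$n - T = \frac{8}{113} - 1074 = - \frac{121354}{113}$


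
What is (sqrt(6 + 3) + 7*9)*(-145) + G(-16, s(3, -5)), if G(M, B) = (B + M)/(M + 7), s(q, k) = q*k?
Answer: -86099/9 ≈ -9566.6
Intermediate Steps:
s(q, k) = k*q
G(M, B) = (B + M)/(7 + M)
(sqrt(6 + 3) + 7*9)*(-145) + G(-16, s(3, -5)) = (sqrt(6 + 3) + 7*9)*(-145) + (-5*3 - 16)/(7 - 16) = (sqrt(9) + 63)*(-145) + (-15 - 16)/(-9) = (3 + 63)*(-145) - 1/9*(-31) = 66*(-145) + 31/9 = -9570 + 31/9 = -86099/9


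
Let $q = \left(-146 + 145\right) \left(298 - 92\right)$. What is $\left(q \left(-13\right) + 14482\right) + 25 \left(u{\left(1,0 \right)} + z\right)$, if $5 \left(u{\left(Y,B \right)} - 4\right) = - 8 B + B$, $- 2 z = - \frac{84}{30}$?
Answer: $17295$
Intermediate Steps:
$z = \frac{7}{5}$ ($z = - \frac{\left(-84\right) \frac{1}{30}}{2} = \left(- \frac{1}{2}\right) \left(- \frac{14}{5}\right) = \frac{7}{5} \approx 1.4$)
$u{\left(Y,B \right)} = 4 - \frac{7 B}{5}$ ($u{\left(Y,B \right)} = 4 + \frac{- 8 B + B}{5} = 4 + \frac{\left(-7\right) B}{5} = 4 - \frac{7 B}{5}$)
$q = -206$ ($q = \left(-1\right) 206 = -206$)
$\left(q \left(-13\right) + 14482\right) + 25 \left(u{\left(1,0 \right)} + z\right) = \left(\left(-206\right) \left(-13\right) + 14482\right) + 25 \left(\left(4 - 0\right) + \frac{7}{5}\right) = \left(2678 + 14482\right) + 25 \left(\left(4 + 0\right) + \frac{7}{5}\right) = 17160 + 25 \left(4 + \frac{7}{5}\right) = 17160 + 25 \cdot \frac{27}{5} = 17160 + 135 = 17295$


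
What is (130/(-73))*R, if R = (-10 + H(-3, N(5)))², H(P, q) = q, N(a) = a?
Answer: -3250/73 ≈ -44.521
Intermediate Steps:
R = 25 (R = (-10 + 5)² = (-5)² = 25)
(130/(-73))*R = (130/(-73))*25 = (130*(-1/73))*25 = -130/73*25 = -3250/73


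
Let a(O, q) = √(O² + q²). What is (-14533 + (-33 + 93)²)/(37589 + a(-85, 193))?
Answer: -410960537/1412888447 + 10933*√44474/1412888447 ≈ -0.28923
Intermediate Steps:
(-14533 + (-33 + 93)²)/(37589 + a(-85, 193)) = (-14533 + (-33 + 93)²)/(37589 + √((-85)² + 193²)) = (-14533 + 60²)/(37589 + √(7225 + 37249)) = (-14533 + 3600)/(37589 + √44474) = -10933/(37589 + √44474)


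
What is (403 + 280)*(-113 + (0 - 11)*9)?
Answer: -144796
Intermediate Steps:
(403 + 280)*(-113 + (0 - 11)*9) = 683*(-113 - 11*9) = 683*(-113 - 99) = 683*(-212) = -144796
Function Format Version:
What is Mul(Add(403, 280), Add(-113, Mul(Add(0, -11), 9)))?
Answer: -144796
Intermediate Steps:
Mul(Add(403, 280), Add(-113, Mul(Add(0, -11), 9))) = Mul(683, Add(-113, Mul(-11, 9))) = Mul(683, Add(-113, -99)) = Mul(683, -212) = -144796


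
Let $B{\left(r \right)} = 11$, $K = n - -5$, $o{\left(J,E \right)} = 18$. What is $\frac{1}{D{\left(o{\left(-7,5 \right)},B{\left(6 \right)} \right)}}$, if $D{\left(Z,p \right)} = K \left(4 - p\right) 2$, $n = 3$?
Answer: $- \frac{1}{112} \approx -0.0089286$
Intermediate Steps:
$K = 8$ ($K = 3 - -5 = 3 + 5 = 8$)
$D{\left(Z,p \right)} = 64 - 16 p$ ($D{\left(Z,p \right)} = 8 \left(4 - p\right) 2 = \left(32 - 8 p\right) 2 = 64 - 16 p$)
$\frac{1}{D{\left(o{\left(-7,5 \right)},B{\left(6 \right)} \right)}} = \frac{1}{64 - 176} = \frac{1}{-112} = - \frac{1}{112}$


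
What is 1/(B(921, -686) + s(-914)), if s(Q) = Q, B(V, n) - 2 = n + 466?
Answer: -1/1132 ≈ -0.00088339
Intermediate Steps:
B(V, n) = 468 + n (B(V, n) = 2 + (n + 466) = 2 + (466 + n) = 468 + n)
1/(B(921, -686) + s(-914)) = 1/((468 - 686) - 914) = 1/(-218 - 914) = 1/(-1132) = -1/1132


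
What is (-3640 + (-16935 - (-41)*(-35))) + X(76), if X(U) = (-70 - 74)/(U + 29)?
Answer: -770398/35 ≈ -22011.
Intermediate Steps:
X(U) = -144/(29 + U)
(-3640 + (-16935 - (-41)*(-35))) + X(76) = (-3640 + (-16935 - (-41)*(-35))) - 144/(29 + 76) = (-3640 + (-16935 - 1*1435)) - 144/105 = (-3640 + (-16935 - 1435)) - 144*1/105 = (-3640 - 18370) - 48/35 = -22010 - 48/35 = -770398/35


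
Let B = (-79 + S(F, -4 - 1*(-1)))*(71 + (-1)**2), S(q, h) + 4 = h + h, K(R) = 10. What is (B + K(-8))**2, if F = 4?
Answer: 40934404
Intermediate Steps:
S(q, h) = -4 + 2*h (S(q, h) = -4 + (h + h) = -4 + 2*h)
B = -6408 (B = (-79 + (-4 + 2*(-4 - 1*(-1))))*(71 + (-1)**2) = (-79 + (-4 + 2*(-4 + 1)))*(71 + 1) = (-79 + (-4 + 2*(-3)))*72 = (-79 + (-4 - 6))*72 = (-79 - 10)*72 = -89*72 = -6408)
(B + K(-8))**2 = (-6408 + 10)**2 = (-6398)**2 = 40934404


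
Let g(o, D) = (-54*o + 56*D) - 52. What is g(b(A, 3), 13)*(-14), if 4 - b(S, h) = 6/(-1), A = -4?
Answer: -1904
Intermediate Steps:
b(S, h) = 10 (b(S, h) = 4 - 6/(-1) = 4 - 6*(-1) = 4 - 1*(-6) = 4 + 6 = 10)
g(o, D) = -52 - 54*o + 56*D
g(b(A, 3), 13)*(-14) = (-52 - 54*10 + 56*13)*(-14) = (-52 - 540 + 728)*(-14) = 136*(-14) = -1904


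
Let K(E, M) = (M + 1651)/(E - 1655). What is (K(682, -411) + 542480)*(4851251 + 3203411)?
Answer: 607358105978800/139 ≈ 4.3695e+12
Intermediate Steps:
K(E, M) = (1651 + M)/(-1655 + E)
(K(682, -411) + 542480)*(4851251 + 3203411) = ((1651 - 411)/(-1655 + 682) + 542480)*(4851251 + 3203411) = (1240/(-973) + 542480)*8054662 = (-1/973*1240 + 542480)*8054662 = (-1240/973 + 542480)*8054662 = (527831800/973)*8054662 = 607358105978800/139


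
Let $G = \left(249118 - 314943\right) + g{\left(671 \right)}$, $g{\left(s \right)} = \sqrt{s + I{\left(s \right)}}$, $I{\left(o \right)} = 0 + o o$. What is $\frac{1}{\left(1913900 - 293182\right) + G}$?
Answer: $\frac{1554893}{2417691790537} - \frac{4 \sqrt{28182}}{2417691790537} \approx 6.4285 \cdot 10^{-7}$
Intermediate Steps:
$I{\left(o \right)} = o^{2}$ ($I{\left(o \right)} = 0 + o^{2} = o^{2}$)
$g{\left(s \right)} = \sqrt{s + s^{2}}$
$G = -65825 + 4 \sqrt{28182}$ ($G = \left(249118 - 314943\right) + \sqrt{671 \left(1 + 671\right)} = -65825 + \sqrt{671 \cdot 672} = -65825 + \sqrt{450912} = -65825 + 4 \sqrt{28182} \approx -65154.0$)
$\frac{1}{\left(1913900 - 293182\right) + G} = \frac{1}{\left(1913900 - 293182\right) - \left(65825 - 4 \sqrt{28182}\right)} = \frac{1}{1620718 - \left(65825 - 4 \sqrt{28182}\right)} = \frac{1}{1554893 + 4 \sqrt{28182}}$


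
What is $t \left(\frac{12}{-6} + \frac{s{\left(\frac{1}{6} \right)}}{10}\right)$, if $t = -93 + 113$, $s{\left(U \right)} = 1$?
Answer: $-38$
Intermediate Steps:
$t = 20$
$t \left(\frac{12}{-6} + \frac{s{\left(\frac{1}{6} \right)}}{10}\right) = 20 \left(\frac{12}{-6} + 1 \cdot \frac{1}{10}\right) = 20 \left(12 \left(- \frac{1}{6}\right) + 1 \cdot \frac{1}{10}\right) = 20 \left(-2 + \frac{1}{10}\right) = 20 \left(- \frac{19}{10}\right) = -38$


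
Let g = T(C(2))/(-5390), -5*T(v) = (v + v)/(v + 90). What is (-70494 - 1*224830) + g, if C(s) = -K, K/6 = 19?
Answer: -15917963581/53900 ≈ -2.9532e+5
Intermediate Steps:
K = 114 (K = 6*19 = 114)
C(s) = -114 (C(s) = -1*114 = -114)
T(v) = -2*v/(5*(90 + v)) (T(v) = -(v + v)/(5*(v + 90)) = -2*v/(5*(90 + v)))
g = 19/53900 (g = -2*(-114)/(450 + 5*(-114))/(-5390) = -2*(-114)/(450 - 570)*(-1/5390) = -2*(-114)/(-120)*(-1/5390) = -2*(-114)*(-1/120)*(-1/5390) = -19/10*(-1/5390) = 19/53900 ≈ 0.00035250)
(-70494 - 1*224830) + g = (-70494 - 1*224830) + 19/53900 = (-70494 - 224830) + 19/53900 = -295324 + 19/53900 = -15917963581/53900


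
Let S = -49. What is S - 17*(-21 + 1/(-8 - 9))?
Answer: 309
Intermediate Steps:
S - 17*(-21 + 1/(-8 - 9)) = -49 - 17*(-21 + 1/(-8 - 9)) = -49 - 17*(-21 + 1/(-17)) = -49 - 17*(-21 - 1/17) = -49 - 17*(-358/17) = -49 + 358 = 309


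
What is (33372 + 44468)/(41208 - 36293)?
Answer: 15568/983 ≈ 15.837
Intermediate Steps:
(33372 + 44468)/(41208 - 36293) = 77840/4915 = 77840*(1/4915) = 15568/983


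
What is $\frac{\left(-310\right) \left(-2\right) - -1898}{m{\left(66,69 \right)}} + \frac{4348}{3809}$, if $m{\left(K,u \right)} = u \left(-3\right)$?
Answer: $- \frac{8691026}{788463} \approx -11.023$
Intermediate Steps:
$m{\left(K,u \right)} = - 3 u$
$\frac{\left(-310\right) \left(-2\right) - -1898}{m{\left(66,69 \right)}} + \frac{4348}{3809} = \frac{\left(-310\right) \left(-2\right) - -1898}{\left(-3\right) 69} + \frac{4348}{3809} = \frac{620 + 1898}{-207} + 4348 \cdot \frac{1}{3809} = 2518 \left(- \frac{1}{207}\right) + \frac{4348}{3809} = - \frac{2518}{207} + \frac{4348}{3809} = - \frac{8691026}{788463}$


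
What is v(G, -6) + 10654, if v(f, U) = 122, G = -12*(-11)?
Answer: 10776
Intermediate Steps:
G = 132
v(G, -6) + 10654 = 122 + 10654 = 10776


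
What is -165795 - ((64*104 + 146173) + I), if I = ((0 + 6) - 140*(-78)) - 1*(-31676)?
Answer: -361226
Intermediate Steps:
I = 42602 (I = (6 + 10920) + 31676 = 10926 + 31676 = 42602)
-165795 - ((64*104 + 146173) + I) = -165795 - ((64*104 + 146173) + 42602) = -165795 - ((6656 + 146173) + 42602) = -165795 - (152829 + 42602) = -165795 - 1*195431 = -165795 - 195431 = -361226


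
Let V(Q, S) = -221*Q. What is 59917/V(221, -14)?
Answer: -4609/3757 ≈ -1.2268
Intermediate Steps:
59917/V(221, -14) = 59917/((-221*221)) = 59917/(-48841) = 59917*(-1/48841) = -4609/3757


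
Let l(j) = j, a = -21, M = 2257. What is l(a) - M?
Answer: -2278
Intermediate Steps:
l(a) - M = -21 - 1*2257 = -21 - 2257 = -2278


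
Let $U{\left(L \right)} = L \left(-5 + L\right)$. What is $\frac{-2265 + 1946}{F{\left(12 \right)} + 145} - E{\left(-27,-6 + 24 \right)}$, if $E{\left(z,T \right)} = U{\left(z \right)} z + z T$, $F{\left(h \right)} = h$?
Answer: $\frac{3738479}{157} \approx 23812.0$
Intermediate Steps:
$E{\left(z,T \right)} = T z + z^{2} \left(-5 + z\right)$ ($E{\left(z,T \right)} = z \left(-5 + z\right) z + z T = z^{2} \left(-5 + z\right) + T z = T z + z^{2} \left(-5 + z\right)$)
$\frac{-2265 + 1946}{F{\left(12 \right)} + 145} - E{\left(-27,-6 + 24 \right)} = \frac{-2265 + 1946}{12 + 145} - - 27 \left(\left(-6 + 24\right) - 27 \left(-5 - 27\right)\right) = - \frac{319}{157} - - 27 \left(18 - -864\right) = \left(-319\right) \frac{1}{157} - - 27 \left(18 + 864\right) = - \frac{319}{157} - \left(-27\right) 882 = - \frac{319}{157} - -23814 = - \frac{319}{157} + 23814 = \frac{3738479}{157}$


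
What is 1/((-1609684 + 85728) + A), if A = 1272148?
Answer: -1/251808 ≈ -3.9713e-6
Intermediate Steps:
1/((-1609684 + 85728) + A) = 1/((-1609684 + 85728) + 1272148) = 1/(-1523956 + 1272148) = 1/(-251808) = -1/251808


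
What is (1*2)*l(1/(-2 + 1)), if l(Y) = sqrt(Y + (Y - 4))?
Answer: 2*I*sqrt(6) ≈ 4.899*I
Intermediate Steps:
l(Y) = sqrt(-4 + 2*Y) (l(Y) = sqrt(Y + (-4 + Y)) = sqrt(-4 + 2*Y))
(1*2)*l(1/(-2 + 1)) = (1*2)*sqrt(-4 + 2/(-2 + 1)) = 2*sqrt(-4 + 2/(-1)) = 2*sqrt(-4 + 2*(-1)) = 2*sqrt(-4 - 2) = 2*sqrt(-6) = 2*(I*sqrt(6)) = 2*I*sqrt(6)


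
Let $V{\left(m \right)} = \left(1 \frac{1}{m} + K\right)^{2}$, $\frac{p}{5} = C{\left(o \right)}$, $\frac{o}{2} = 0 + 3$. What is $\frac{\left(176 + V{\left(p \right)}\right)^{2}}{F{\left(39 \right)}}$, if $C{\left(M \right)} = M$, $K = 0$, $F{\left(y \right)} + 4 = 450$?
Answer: $\frac{25090876801}{361260000} \approx 69.454$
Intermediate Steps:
$F{\left(y \right)} = 446$ ($F{\left(y \right)} = -4 + 450 = 446$)
$o = 6$ ($o = 2 \left(0 + 3\right) = 2 \cdot 3 = 6$)
$p = 30$ ($p = 5 \cdot 6 = 30$)
$V{\left(m \right)} = \frac{1}{m^{2}}$ ($V{\left(m \right)} = \left(1 \frac{1}{m} + 0\right)^{2} = \left(\frac{1}{m} + 0\right)^{2} = \left(\frac{1}{m}\right)^{2} = \frac{1}{m^{2}}$)
$\frac{\left(176 + V{\left(p \right)}\right)^{2}}{F{\left(39 \right)}} = \frac{\left(176 + \frac{1}{900}\right)^{2}}{446} = \left(176 + \frac{1}{900}\right)^{2} \cdot \frac{1}{446} = \left(\frac{158401}{900}\right)^{2} \cdot \frac{1}{446} = \frac{25090876801}{810000} \cdot \frac{1}{446} = \frac{25090876801}{361260000}$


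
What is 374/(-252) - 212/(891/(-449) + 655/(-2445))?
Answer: 2886219283/31154634 ≈ 92.642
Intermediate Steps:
374/(-252) - 212/(891/(-449) + 655/(-2445)) = 374*(-1/252) - 212/(891*(-1/449) + 655*(-1/2445)) = -187/126 - 212/(-891/449 - 131/489) = -187/126 - 212/(-494518/219561) = -187/126 - 212*(-219561/494518) = -187/126 + 23273466/247259 = 2886219283/31154634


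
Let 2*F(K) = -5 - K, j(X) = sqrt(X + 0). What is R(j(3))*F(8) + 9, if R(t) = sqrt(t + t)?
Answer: 9 - 13*sqrt(2)*3**(1/4)/2 ≈ -3.0979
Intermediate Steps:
j(X) = sqrt(X)
R(t) = sqrt(2)*sqrt(t) (R(t) = sqrt(2*t) = sqrt(2)*sqrt(t))
F(K) = -5/2 - K/2 (F(K) = (-5 - K)/2 = -5/2 - K/2)
R(j(3))*F(8) + 9 = (sqrt(2)*sqrt(sqrt(3)))*(-5/2 - 1/2*8) + 9 = (sqrt(2)*3**(1/4))*(-5/2 - 4) + 9 = (sqrt(2)*3**(1/4))*(-13/2) + 9 = -13*sqrt(2)*3**(1/4)/2 + 9 = 9 - 13*sqrt(2)*3**(1/4)/2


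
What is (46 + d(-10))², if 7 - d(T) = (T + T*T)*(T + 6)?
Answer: 170569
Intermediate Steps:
d(T) = 7 - (6 + T)*(T + T²) (d(T) = 7 - (T + T*T)*(T + 6) = 7 - (T + T²)*(6 + T) = 7 - (6 + T)*(T + T²))
(46 + d(-10))² = (46 + (7 - 1*(-10)³ - 7*(-10)² - 6*(-10)))² = (46 + (7 - 1*(-1000) - 7*100 + 60))² = (46 + (7 + 1000 - 700 + 60))² = (46 + 367)² = 413² = 170569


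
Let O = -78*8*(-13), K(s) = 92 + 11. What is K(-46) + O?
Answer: 8215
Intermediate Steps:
K(s) = 103
O = 8112 (O = -13*48*(-13) = -624*(-13) = 8112)
K(-46) + O = 103 + 8112 = 8215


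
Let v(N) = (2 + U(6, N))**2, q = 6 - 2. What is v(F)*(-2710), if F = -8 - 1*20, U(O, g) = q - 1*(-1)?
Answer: -132790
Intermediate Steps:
q = 4
U(O, g) = 5 (U(O, g) = 4 - 1*(-1) = 4 + 1 = 5)
F = -28 (F = -8 - 20 = -28)
v(N) = 49 (v(N) = (2 + 5)**2 = 7**2 = 49)
v(F)*(-2710) = 49*(-2710) = -132790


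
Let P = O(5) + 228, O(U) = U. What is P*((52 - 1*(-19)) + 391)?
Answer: 107646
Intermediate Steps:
P = 233 (P = 5 + 228 = 233)
P*((52 - 1*(-19)) + 391) = 233*((52 - 1*(-19)) + 391) = 233*((52 + 19) + 391) = 233*(71 + 391) = 233*462 = 107646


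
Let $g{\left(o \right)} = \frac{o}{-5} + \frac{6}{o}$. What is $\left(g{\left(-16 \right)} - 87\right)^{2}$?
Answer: $\frac{11336689}{1600} \approx 7085.4$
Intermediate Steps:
$g{\left(o \right)} = \frac{6}{o} - \frac{o}{5}$ ($g{\left(o \right)} = o \left(- \frac{1}{5}\right) + \frac{6}{o} = - \frac{o}{5} + \frac{6}{o} = \frac{6}{o} - \frac{o}{5}$)
$\left(g{\left(-16 \right)} - 87\right)^{2} = \left(\left(\frac{6}{-16} - - \frac{16}{5}\right) - 87\right)^{2} = \left(\left(6 \left(- \frac{1}{16}\right) + \frac{16}{5}\right) - 87\right)^{2} = \left(\left(- \frac{3}{8} + \frac{16}{5}\right) - 87\right)^{2} = \left(\frac{113}{40} - 87\right)^{2} = \left(- \frac{3367}{40}\right)^{2} = \frac{11336689}{1600}$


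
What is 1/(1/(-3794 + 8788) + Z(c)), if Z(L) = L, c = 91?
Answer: 4994/454455 ≈ 0.010989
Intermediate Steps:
1/(1/(-3794 + 8788) + Z(c)) = 1/(1/(-3794 + 8788) + 91) = 1/(1/4994 + 91) = 1/(454455/4994) = 4994/454455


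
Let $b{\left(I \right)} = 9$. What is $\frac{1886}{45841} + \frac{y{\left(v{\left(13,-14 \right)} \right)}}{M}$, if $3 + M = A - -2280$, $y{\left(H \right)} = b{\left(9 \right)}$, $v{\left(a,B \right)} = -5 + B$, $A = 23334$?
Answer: $\frac{16238305}{391344617} \approx 0.041494$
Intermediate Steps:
$y{\left(H \right)} = 9$
$M = 25611$ ($M = -3 + \left(23334 - -2280\right) = -3 + \left(23334 + 2280\right) = -3 + 25614 = 25611$)
$\frac{1886}{45841} + \frac{y{\left(v{\left(13,-14 \right)} \right)}}{M} = \frac{1886}{45841} + \frac{9}{25611} = 1886 \cdot \frac{1}{45841} + 9 \cdot \frac{1}{25611} = \frac{1886}{45841} + \frac{3}{8537} = \frac{16238305}{391344617}$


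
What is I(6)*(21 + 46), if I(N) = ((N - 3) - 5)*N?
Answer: -804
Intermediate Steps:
I(N) = N*(-8 + N) (I(N) = ((-3 + N) - 5)*N = (-8 + N)*N = N*(-8 + N))
I(6)*(21 + 46) = (6*(-8 + 6))*(21 + 46) = (6*(-2))*67 = -12*67 = -804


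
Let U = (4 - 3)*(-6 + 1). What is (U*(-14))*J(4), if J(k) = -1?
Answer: -70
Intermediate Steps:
U = -5 (U = 1*(-5) = -5)
(U*(-14))*J(4) = -5*(-14)*(-1) = 70*(-1) = -70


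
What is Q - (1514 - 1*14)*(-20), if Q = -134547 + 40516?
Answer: -64031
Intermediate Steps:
Q = -94031
Q - (1514 - 1*14)*(-20) = -94031 - (1514 - 1*14)*(-20) = -94031 - (1514 - 14)*(-20) = -94031 - 1500*(-20) = -94031 - 1*(-30000) = -94031 + 30000 = -64031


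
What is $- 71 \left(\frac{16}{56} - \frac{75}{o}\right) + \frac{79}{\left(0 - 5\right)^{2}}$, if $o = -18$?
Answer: $- \frac{328607}{1050} \approx -312.96$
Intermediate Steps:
$- 71 \left(\frac{16}{56} - \frac{75}{o}\right) + \frac{79}{\left(0 - 5\right)^{2}} = - 71 \left(\frac{16}{56} - \frac{75}{-18}\right) + \frac{79}{\left(0 - 5\right)^{2}} = - 71 \left(16 \cdot \frac{1}{56} - - \frac{25}{6}\right) + \frac{79}{\left(-5\right)^{2}} = - 71 \left(\frac{2}{7} + \frac{25}{6}\right) + \frac{79}{25} = \left(-71\right) \frac{187}{42} + 79 \cdot \frac{1}{25} = - \frac{13277}{42} + \frac{79}{25} = - \frac{328607}{1050}$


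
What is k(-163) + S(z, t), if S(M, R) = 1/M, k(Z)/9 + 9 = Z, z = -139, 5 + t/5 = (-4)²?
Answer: -215173/139 ≈ -1548.0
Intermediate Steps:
t = 55 (t = -25 + 5*(-4)² = -25 + 5*16 = -25 + 80 = 55)
k(Z) = -81 + 9*Z
k(-163) + S(z, t) = (-81 + 9*(-163)) + 1/(-139) = (-81 - 1467) - 1/139 = -1548 - 1/139 = -215173/139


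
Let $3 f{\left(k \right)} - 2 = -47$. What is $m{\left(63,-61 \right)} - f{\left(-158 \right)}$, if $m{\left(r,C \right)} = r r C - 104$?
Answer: $-242198$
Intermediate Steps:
$m{\left(r,C \right)} = -104 + C r^{2}$ ($m{\left(r,C \right)} = r^{2} C - 104 = C r^{2} - 104 = -104 + C r^{2}$)
$f{\left(k \right)} = -15$ ($f{\left(k \right)} = \frac{2}{3} + \frac{1}{3} \left(-47\right) = \frac{2}{3} - \frac{47}{3} = -15$)
$m{\left(63,-61 \right)} - f{\left(-158 \right)} = \left(-104 - 61 \cdot 63^{2}\right) - -15 = \left(-104 - 242109\right) + 15 = -242213 + 15 = -242198$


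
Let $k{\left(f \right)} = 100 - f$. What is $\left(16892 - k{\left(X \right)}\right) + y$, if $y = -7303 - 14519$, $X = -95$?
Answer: $-5125$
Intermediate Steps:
$y = -21822$ ($y = -7303 - 14519 = -21822$)
$\left(16892 - k{\left(X \right)}\right) + y = \left(16892 - \left(100 - -95\right)\right) - 21822 = \left(16892 - \left(100 + 95\right)\right) - 21822 = \left(16892 - 195\right) - 21822 = 16697 - 21822 = -5125$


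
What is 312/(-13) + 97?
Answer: 73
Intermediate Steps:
312/(-13) + 97 = -1/13*312 + 97 = -24 + 97 = 73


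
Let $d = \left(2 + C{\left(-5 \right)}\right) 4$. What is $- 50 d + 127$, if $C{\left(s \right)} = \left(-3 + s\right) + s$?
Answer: $2327$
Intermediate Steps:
$C{\left(s \right)} = -3 + 2 s$
$d = -44$ ($d = \left(2 + \left(-3 + 2 \left(-5\right)\right)\right) 4 = \left(2 - 13\right) 4 = \left(-11\right) 4 = -44$)
$- 50 d + 127 = \left(-50\right) \left(-44\right) + 127 = 2200 + 127 = 2327$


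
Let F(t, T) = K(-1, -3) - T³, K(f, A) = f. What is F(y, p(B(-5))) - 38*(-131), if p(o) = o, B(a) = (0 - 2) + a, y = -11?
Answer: 5320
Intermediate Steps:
B(a) = -2 + a
F(t, T) = -1 - T³
F(y, p(B(-5))) - 38*(-131) = (-1 - (-2 - 5)³) - 38*(-131) = (-1 - 1*(-7)³) + 4978 = (-1 - 1*(-343)) + 4978 = (-1 + 343) + 4978 = 342 + 4978 = 5320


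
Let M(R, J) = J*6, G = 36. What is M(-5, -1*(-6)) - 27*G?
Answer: -936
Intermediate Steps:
M(R, J) = 6*J
M(-5, -1*(-6)) - 27*G = 6*(-1*(-6)) - 27*36 = 6*6 - 972 = 36 - 972 = -936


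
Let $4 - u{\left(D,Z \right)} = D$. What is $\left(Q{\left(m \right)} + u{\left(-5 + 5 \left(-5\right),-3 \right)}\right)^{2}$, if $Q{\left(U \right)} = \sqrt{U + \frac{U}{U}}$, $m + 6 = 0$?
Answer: $\left(34 + i \sqrt{5}\right)^{2} \approx 1151.0 + 152.05 i$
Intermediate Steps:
$u{\left(D,Z \right)} = 4 - D$
$m = -6$ ($m = -6 + 0 = -6$)
$Q{\left(U \right)} = \sqrt{1 + U}$ ($Q{\left(U \right)} = \sqrt{U + 1} = \sqrt{1 + U}$)
$\left(Q{\left(m \right)} + u{\left(-5 + 5 \left(-5\right),-3 \right)}\right)^{2} = \left(\sqrt{1 - 6} + \left(4 - \left(-5 + 5 \left(-5\right)\right)\right)\right)^{2} = \left(\sqrt{-5} + \left(4 - \left(-5 - 25\right)\right)\right)^{2} = \left(i \sqrt{5} + \left(4 - -30\right)\right)^{2} = \left(i \sqrt{5} + \left(4 + 30\right)\right)^{2} = \left(i \sqrt{5} + 34\right)^{2} = \left(34 + i \sqrt{5}\right)^{2}$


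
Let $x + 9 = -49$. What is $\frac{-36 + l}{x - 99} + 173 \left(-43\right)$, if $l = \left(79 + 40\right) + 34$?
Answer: $- \frac{1168040}{157} \approx -7439.7$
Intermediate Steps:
$x = -58$ ($x = -9 - 49 = -58$)
$l = 153$ ($l = 119 + 34 = 153$)
$\frac{-36 + l}{x - 99} + 173 \left(-43\right) = \frac{-36 + 153}{-58 - 99} + 173 \left(-43\right) = \frac{117}{-157} - 7439 = 117 \left(- \frac{1}{157}\right) - 7439 = - \frac{117}{157} - 7439 = - \frac{1168040}{157}$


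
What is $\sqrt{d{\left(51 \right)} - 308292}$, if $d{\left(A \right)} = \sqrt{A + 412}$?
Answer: $\sqrt{-308292 + \sqrt{463}} \approx 555.22 i$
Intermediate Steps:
$d{\left(A \right)} = \sqrt{412 + A}$
$\sqrt{d{\left(51 \right)} - 308292} = \sqrt{\sqrt{412 + 51} - 308292} = \sqrt{\sqrt{463} - 308292} = \sqrt{-308292 + \sqrt{463}}$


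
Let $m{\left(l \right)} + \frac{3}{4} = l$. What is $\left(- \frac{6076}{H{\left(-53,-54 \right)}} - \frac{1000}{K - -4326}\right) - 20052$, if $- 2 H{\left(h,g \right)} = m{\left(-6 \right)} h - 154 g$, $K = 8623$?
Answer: $- \frac{9008078178868}{449265555} \approx -20051.0$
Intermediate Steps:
$m{\left(l \right)} = - \frac{3}{4} + l$
$H{\left(h,g \right)} = 77 g + \frac{27 h}{8}$ ($H{\left(h,g \right)} = - \frac{\left(- \frac{3}{4} - 6\right) h - 154 g}{2} = - \frac{- \frac{27 h}{4} - 154 g}{2} = - \frac{- 154 g - \frac{27 h}{4}}{2} = 77 g + \frac{27 h}{8}$)
$\left(- \frac{6076}{H{\left(-53,-54 \right)}} - \frac{1000}{K - -4326}\right) - 20052 = \left(- \frac{6076}{77 \left(-54\right) + \frac{27}{8} \left(-53\right)} - \frac{1000}{8623 - -4326}\right) - 20052 = \left(- \frac{6076}{-4158 - \frac{1431}{8}} - \frac{1000}{8623 + 4326}\right) - 20052 = \left(- \frac{6076}{- \frac{34695}{8}} - \frac{1000}{12949}\right) - 20052 = \left(\left(-6076\right) \left(- \frac{8}{34695}\right) - \frac{1000}{12949}\right) - 20052 = \left(\frac{48608}{34695} - \frac{1000}{12949}\right) - 20052 = \frac{594729992}{449265555} - 20052 = - \frac{9008078178868}{449265555}$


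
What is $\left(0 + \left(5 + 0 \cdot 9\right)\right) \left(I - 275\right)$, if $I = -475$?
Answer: $-3750$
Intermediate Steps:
$\left(0 + \left(5 + 0 \cdot 9\right)\right) \left(I - 275\right) = \left(0 + \left(5 + 0 \cdot 9\right)\right) \left(-475 - 275\right) = \left(0 + \left(5 + 0\right)\right) \left(-750\right) = \left(0 + 5\right) \left(-750\right) = 5 \left(-750\right) = -3750$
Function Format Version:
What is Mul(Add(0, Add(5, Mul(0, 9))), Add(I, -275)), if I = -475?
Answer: -3750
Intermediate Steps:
Mul(Add(0, Add(5, Mul(0, 9))), Add(I, -275)) = Mul(Add(0, Add(5, Mul(0, 9))), Add(-475, -275)) = Mul(Add(0, Add(5, 0)), -750) = Mul(Add(0, 5), -750) = Mul(5, -750) = -3750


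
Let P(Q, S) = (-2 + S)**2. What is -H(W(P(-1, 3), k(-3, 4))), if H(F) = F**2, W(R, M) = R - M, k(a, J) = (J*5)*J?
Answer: -6241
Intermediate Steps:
k(a, J) = 5*J**2 (k(a, J) = (5*J)*J = 5*J**2)
-H(W(P(-1, 3), k(-3, 4))) = -((-2 + 3)**2 - 5*4**2)**2 = -(1**2 - 5*16)**2 = -(1 - 1*80)**2 = -(1 - 80)**2 = -1*(-79)**2 = -1*6241 = -6241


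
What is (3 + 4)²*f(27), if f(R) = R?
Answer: 1323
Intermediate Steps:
(3 + 4)²*f(27) = (3 + 4)²*27 = 7²*27 = 49*27 = 1323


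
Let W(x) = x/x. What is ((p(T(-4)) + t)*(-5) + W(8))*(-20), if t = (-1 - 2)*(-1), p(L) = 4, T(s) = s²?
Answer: 680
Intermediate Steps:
W(x) = 1
t = 3 (t = -3*(-1) = 3)
((p(T(-4)) + t)*(-5) + W(8))*(-20) = ((4 + 3)*(-5) + 1)*(-20) = (7*(-5) + 1)*(-20) = (-35 + 1)*(-20) = -34*(-20) = 680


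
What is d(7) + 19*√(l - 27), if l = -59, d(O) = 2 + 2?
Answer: 4 + 19*I*√86 ≈ 4.0 + 176.2*I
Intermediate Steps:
d(O) = 4
d(7) + 19*√(l - 27) = 4 + 19*√(-59 - 27) = 4 + 19*√(-86) = 4 + 19*(I*√86) = 4 + 19*I*√86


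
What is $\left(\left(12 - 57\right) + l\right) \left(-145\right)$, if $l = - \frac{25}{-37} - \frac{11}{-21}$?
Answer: $\frac{4934785}{777} \approx 6351.1$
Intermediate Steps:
$l = \frac{932}{777}$ ($l = \left(-25\right) \left(- \frac{1}{37}\right) - - \frac{11}{21} = \frac{25}{37} + \frac{11}{21} = \frac{932}{777} \approx 1.1995$)
$\left(\left(12 - 57\right) + l\right) \left(-145\right) = \left(\left(12 - 57\right) + \frac{932}{777}\right) \left(-145\right) = \left(-45 + \frac{932}{777}\right) \left(-145\right) = \left(- \frac{34033}{777}\right) \left(-145\right) = \frac{4934785}{777}$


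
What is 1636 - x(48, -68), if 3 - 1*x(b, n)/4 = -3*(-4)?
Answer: 1672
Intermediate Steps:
x(b, n) = -36 (x(b, n) = 12 - (-12)*(-4) = 12 - 4*12 = 12 - 48 = -36)
1636 - x(48, -68) = 1636 - 1*(-36) = 1636 + 36 = 1672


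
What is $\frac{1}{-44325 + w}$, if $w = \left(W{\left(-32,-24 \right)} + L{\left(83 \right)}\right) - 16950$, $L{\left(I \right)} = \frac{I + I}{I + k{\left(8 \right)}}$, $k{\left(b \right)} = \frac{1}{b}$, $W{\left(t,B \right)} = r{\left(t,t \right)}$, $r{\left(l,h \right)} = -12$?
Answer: $- \frac{665}{40754527} \approx -1.6317 \cdot 10^{-5}$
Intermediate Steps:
$W{\left(t,B \right)} = -12$
$L{\left(I \right)} = \frac{2 I}{\frac{1}{8} + I}$ ($L{\left(I \right)} = \frac{I + I}{I + \frac{1}{8}} = \frac{2 I}{I + \frac{1}{8}} = \frac{2 I}{\frac{1}{8} + I}$)
$w = - \frac{11278402}{665}$ ($w = \left(-12 + 16 \cdot 83 \frac{1}{1 + 8 \cdot 83}\right) - 16950 = \left(-12 + 16 \cdot 83 \frac{1}{1 + 664}\right) - 16950 = \left(-12 + 16 \cdot 83 \cdot \frac{1}{665}\right) - 16950 = \left(-12 + \frac{1328}{665}\right) - 16950 = - \frac{6652}{665} - 16950 = - \frac{11278402}{665} \approx -16960.0$)
$\frac{1}{-44325 + w} = \frac{1}{-44325 - \frac{11278402}{665}} = \frac{1}{- \frac{40754527}{665}} = - \frac{665}{40754527}$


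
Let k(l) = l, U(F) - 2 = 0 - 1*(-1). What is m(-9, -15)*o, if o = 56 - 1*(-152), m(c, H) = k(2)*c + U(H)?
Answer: -3120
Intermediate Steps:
U(F) = 3 (U(F) = 2 + (0 - 1*(-1)) = 2 + (0 + 1) = 2 + 1 = 3)
m(c, H) = 3 + 2*c (m(c, H) = 2*c + 3 = 3 + 2*c)
o = 208 (o = 56 + 152 = 208)
m(-9, -15)*o = (3 + 2*(-9))*208 = (3 - 18)*208 = -15*208 = -3120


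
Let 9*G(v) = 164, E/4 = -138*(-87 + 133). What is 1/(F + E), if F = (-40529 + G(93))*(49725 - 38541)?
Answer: -3/1359293792 ≈ -2.2070e-9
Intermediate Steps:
E = -25392 (E = 4*(-138*(-87 + 133)) = 4*(-138*46) = 4*(-6348) = -25392)
G(v) = 164/9 (G(v) = (⅑)*164 = 164/9)
F = -1359217616/3 (F = (-40529 + 164/9)*(49725 - 38541) = -364597/9*11184 = -1359217616/3 ≈ -4.5307e+8)
1/(F + E) = 1/(-1359217616/3 - 25392) = 1/(-1359293792/3) = -3/1359293792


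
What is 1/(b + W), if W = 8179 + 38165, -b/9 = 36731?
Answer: -1/284235 ≈ -3.5182e-6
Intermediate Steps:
b = -330579 (b = -9*36731 = -330579)
W = 46344
1/(b + W) = 1/(-330579 + 46344) = 1/(-284235) = -1/284235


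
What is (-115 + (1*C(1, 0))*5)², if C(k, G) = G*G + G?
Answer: 13225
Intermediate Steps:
C(k, G) = G + G² (C(k, G) = G² + G = G + G²)
(-115 + (1*C(1, 0))*5)² = (-115 + (1*(0*(1 + 0)))*5)² = (-115 + (1*(0*1))*5)² = (-115 + (1*0)*5)² = (-115 + 0*5)² = (-115 + 0)² = (-115)² = 13225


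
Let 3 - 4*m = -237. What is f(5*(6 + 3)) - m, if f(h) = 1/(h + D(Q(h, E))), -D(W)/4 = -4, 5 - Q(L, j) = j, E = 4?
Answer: -3659/61 ≈ -59.984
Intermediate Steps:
Q(L, j) = 5 - j
m = 60 (m = ¾ - ¼*(-237) = ¾ + 237/4 = 60)
D(W) = 16 (D(W) = -4*(-4) = 16)
f(h) = 1/(16 + h) (f(h) = 1/(h + 16) = 1/(16 + h))
f(5*(6 + 3)) - m = 1/(16 + 5*(6 + 3)) - 1*60 = 1/(16 + 5*9) - 60 = 1/(16 + 45) - 60 = 1/61 - 60 = -3659/61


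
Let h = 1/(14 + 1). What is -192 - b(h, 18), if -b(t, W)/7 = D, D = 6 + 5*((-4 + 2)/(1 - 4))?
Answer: -380/3 ≈ -126.67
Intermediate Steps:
h = 1/15 ≈ 0.066667
D = 28/3 (D = 6 + 5*(-2/(-3)) = 6 + 5*(-2*(-⅓)) = 6 + 5*(⅔) = 6 + 10/3 = 28/3 ≈ 9.3333)
b(t, W) = -196/3 (b(t, W) = -7*28/3 = -196/3)
-192 - b(h, 18) = -192 - 1*(-196/3) = -192 + 196/3 = -380/3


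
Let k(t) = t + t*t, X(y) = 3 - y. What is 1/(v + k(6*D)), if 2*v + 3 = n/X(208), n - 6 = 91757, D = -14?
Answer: 205/1383071 ≈ 0.00014822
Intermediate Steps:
n = 91763 (n = 6 + 91757 = 91763)
k(t) = t + t²
v = -46189/205 (v = -3/2 + (91763/(3 - 1*208))/2 = -3/2 + (91763/(3 - 208))/2 = -3/2 + (91763/(-205))/2 = -3/2 + (91763*(-1/205))/2 = -3/2 + (½)*(-91763/205) = -3/2 - 91763/410 = -46189/205 ≈ -225.31)
1/(v + k(6*D)) = 1/(-46189/205 + (6*(-14))*(1 + 6*(-14))) = 1/(-46189/205 - 84*(1 - 84)) = 1/(-46189/205 - 84*(-83)) = 1/(-46189/205 + 6972) = 1/(1383071/205) = 205/1383071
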